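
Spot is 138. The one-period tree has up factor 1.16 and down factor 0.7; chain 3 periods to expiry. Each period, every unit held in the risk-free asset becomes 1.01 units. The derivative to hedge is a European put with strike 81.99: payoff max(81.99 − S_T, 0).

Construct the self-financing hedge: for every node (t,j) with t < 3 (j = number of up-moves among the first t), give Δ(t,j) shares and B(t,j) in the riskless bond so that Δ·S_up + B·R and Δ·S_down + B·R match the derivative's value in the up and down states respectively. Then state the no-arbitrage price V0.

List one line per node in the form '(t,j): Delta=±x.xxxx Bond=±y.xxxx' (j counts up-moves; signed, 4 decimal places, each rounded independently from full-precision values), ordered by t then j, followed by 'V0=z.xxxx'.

(0,0): Delta=-0.0752 Bond=12.2815
(1,0): Delta=-0.2793 Bond=32.1245
(1,1): Delta=-0.0156 Bond=2.8623
(2,0): Delta=-1.0000 Bond=81.1782
(2,1): Delta=-0.0689 Bond=8.8655
(2,2): Delta=0.0000 Bond=0.0000
V0=1.9072

The replicating-portfolio and risk-neutral prices coincide; use p* = (1.01−0.7)/(1.16−0.7) = 0.6739 for the latter.
Terminal values V(3,·): V(3,0)=34.6560, V(3,1)=3.5508, V(3,2)=0.0000, V(3,3)=0.0000
(2,0): S=67.6200. Δ = (V_up−V_dn)/(S_up−S_dn) = (3.5508−34.6560)/(78.4392−47.3340) = -1.0000. V = [p*·3.5508 + (1−p*)·34.6560]/1.01 = 13.5582. B = V − Δ·S = 81.1782.
(2,1): S=112.0560. Δ = (V_up−V_dn)/(S_up−S_dn) = (0.0000−3.5508)/(129.9850−78.4392) = -0.0689. V = [p*·0.0000 + (1−p*)·3.5508]/1.01 = 1.1464. B = V − Δ·S = 8.8655.
(2,2): S=185.6928. Δ = (V_up−V_dn)/(S_up−S_dn) = (0.0000−0.0000)/(215.4036−129.9850) = 0.0000. V = [p*·0.0000 + (1−p*)·0.0000]/1.01 = 0.0000. B = V − Δ·S = 0.0000.
(1,0): S=96.6000. Δ = (V_up−V_dn)/(S_up−S_dn) = (1.1464−13.5582)/(112.0560−67.6200) = -0.2793. V = [p*·1.1464 + (1−p*)·13.5582]/1.01 = 5.1423. B = V − Δ·S = 32.1245.
(1,1): S=160.0800. Δ = (V_up−V_dn)/(S_up−S_dn) = (0.0000−1.1464)/(185.6928−112.0560) = -0.0156. V = [p*·0.0000 + (1−p*)·1.1464]/1.01 = 0.3701. B = V − Δ·S = 2.8623.
(0,0): S=138.0000. Δ = (V_up−V_dn)/(S_up−S_dn) = (0.3701−5.1423)/(160.0800−96.6000) = -0.0752. V = [p*·0.3701 + (1−p*)·5.1423]/1.01 = 1.9072. B = V − Δ·S = 12.2815.
Self-financing check: at every node Δ·S+B equals the discounted successor values.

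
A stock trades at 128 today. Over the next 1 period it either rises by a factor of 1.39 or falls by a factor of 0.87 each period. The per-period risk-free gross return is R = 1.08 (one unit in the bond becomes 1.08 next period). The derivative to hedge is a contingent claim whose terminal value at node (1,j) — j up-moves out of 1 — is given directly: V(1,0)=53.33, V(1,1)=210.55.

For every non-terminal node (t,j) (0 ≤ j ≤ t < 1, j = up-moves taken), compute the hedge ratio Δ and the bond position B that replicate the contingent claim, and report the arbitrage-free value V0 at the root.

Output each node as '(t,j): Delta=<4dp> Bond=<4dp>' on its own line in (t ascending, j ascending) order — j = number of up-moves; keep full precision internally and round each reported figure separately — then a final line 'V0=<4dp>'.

Under the risk-neutral measure, an up-move has probability p* = (R−d)/(u−d) = 0.4038 and values discount at R = 1.08.
Terminal values V(1,·): V(1,0)=53.3300, V(1,1)=210.5500
(0,0): S=128.0000. Δ = (V_up−V_dn)/(S_up−S_dn) = (210.5500−53.3300)/(177.9200−111.3600) = 2.3621. V = [p*·210.5500 + (1−p*)·53.3300]/1.08 = 108.1692. B = V − Δ·S = -194.1770.
Each (Δ,B) replicates both successor values, so the strategy is self-financing and V0 is arbitrage-free.

(0,0): Delta=2.3621 Bond=-194.1770
V0=108.1692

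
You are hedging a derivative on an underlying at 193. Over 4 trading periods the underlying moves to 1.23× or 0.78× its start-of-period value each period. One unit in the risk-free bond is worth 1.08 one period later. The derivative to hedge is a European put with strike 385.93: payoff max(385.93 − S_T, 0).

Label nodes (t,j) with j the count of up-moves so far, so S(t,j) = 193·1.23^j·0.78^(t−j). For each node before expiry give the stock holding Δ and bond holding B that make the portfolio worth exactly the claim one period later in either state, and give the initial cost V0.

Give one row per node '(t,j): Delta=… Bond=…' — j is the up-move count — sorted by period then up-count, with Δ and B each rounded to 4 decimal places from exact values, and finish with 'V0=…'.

(0,0): Delta=-0.8488 Bond=262.5977
(1,0): Delta=-1.0000 Bond=306.3637
(1,1): Delta=-0.8009 Bond=272.2265
(2,0): Delta=-1.0000 Bond=330.8728
(2,1): Delta=-1.0000 Bond=330.8728
(2,2): Delta=-0.7378 Bond=275.5705
(3,0): Delta=-1.0000 Bond=357.3426
(3,1): Delta=-1.0000 Bond=357.3426
(3,2): Delta=-1.0000 Bond=357.3426
(3,3): Delta=-0.6546 Bond=267.7530
V0=98.7748

No-arbitrage ⇒ martingale measure with p* = (R−d)/(u−d) = 0.6667.
Terminal values V(4,·): V(4,0)=314.4909, V(4,1)=273.2761, V(4,2)=208.2835, V(4,3)=105.7951, V(4,4)=0.0000
  t=3,j=0: stock 91.5885 → up 112.6539 (V=273.2761), down 71.4391 (V=314.4909). Price 265.7541; hedge Δ=-1.0000, bond B=357.3426.
  t=3,j=1: stock 144.4281 → up 177.6465 (V=208.2835), down 112.6539 (V=273.2761). Price 212.9145; hedge Δ=-1.0000, bond B=357.3426.
  t=3,j=2: stock 227.7520 → up 280.1349 (V=105.7951), down 177.6465 (V=208.2835). Price 129.5906; hedge Δ=-1.0000, bond B=357.3426.
  t=3,j=3: stock 359.1473 → up 441.7512 (V=0.0000), down 280.1349 (V=105.7951). Price 32.6528; hedge Δ=-0.6546, bond B=267.7530.
  t=2,j=0: stock 117.4212 → up 144.4281 (V=212.9145), down 91.5885 (V=265.7541). Price 213.4516; hedge Δ=-1.0000, bond B=330.8728.
  t=2,j=1: stock 185.1642 → up 227.7520 (V=129.5906), down 144.4281 (V=212.9145). Price 145.7086; hedge Δ=-1.0000, bond B=330.8728.
  t=2,j=2: stock 291.9897 → up 359.1473 (V=32.6528), down 227.7520 (V=129.5906). Price 60.1532; hedge Δ=-0.7378, bond B=275.5705.
  t=1,j=0: stock 150.5400 → up 185.1642 (V=145.7086), down 117.4212 (V=213.4516). Price 155.8237; hedge Δ=-1.0000, bond B=306.3637.
  t=1,j=1: stock 237.3900 → up 291.9897 (V=60.1532), down 185.1642 (V=145.7086). Price 82.1034; hedge Δ=-0.8009, bond B=272.2265.
  t=0,j=0: stock 193.0000 → up 237.3900 (V=82.1034), down 150.5400 (V=155.8237). Price 98.7748; hedge Δ=-0.8488, bond B=262.5977.
Root portfolio cost Δ·193+B reproduces V0=98.7748.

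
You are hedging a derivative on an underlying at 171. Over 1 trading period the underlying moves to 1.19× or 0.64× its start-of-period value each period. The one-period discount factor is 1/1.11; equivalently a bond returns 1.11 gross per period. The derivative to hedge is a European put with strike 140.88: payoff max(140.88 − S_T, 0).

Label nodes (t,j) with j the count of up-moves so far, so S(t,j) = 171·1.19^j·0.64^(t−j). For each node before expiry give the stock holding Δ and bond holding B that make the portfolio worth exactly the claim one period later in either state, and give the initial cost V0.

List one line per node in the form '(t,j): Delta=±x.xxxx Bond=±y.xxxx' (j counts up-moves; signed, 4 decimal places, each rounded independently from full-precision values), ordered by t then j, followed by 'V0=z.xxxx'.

The replicating-portfolio and risk-neutral prices coincide; use p* = (1.11−0.64)/(1.19−0.64) = 0.8545 for the latter.
Terminal values V(1,·): V(1,0)=31.4400, V(1,1)=0.0000
Node (0,0) S=171.0000: V=(p*·0.0000+(1−p*)·31.4400)/1.11=4.1199; Δ=(0.0000−31.4400)/(203.4900−109.4400)=-0.3343; B=V−Δ·S=61.2835
Check: Δ(0,0)·S0 + B(0,0) = 4.1199 = V0.

(0,0): Delta=-0.3343 Bond=61.2835
V0=4.1199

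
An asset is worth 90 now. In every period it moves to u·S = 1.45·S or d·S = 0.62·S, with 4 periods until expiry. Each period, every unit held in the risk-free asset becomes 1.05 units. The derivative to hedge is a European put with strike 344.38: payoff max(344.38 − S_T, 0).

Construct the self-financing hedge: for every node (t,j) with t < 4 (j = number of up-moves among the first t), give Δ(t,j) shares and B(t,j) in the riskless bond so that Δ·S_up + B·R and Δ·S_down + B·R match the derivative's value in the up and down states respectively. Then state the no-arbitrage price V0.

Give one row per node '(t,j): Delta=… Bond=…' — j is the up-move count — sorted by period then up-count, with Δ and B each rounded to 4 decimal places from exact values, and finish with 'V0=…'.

(0,0): Delta=-0.9140 Bond=278.7535
(1,0): Delta=-1.0000 Bond=297.4884
(1,1): Delta=-0.8798 Bond=288.2286
(2,0): Delta=-1.0000 Bond=312.3628
(2,1): Delta=-1.0000 Bond=312.3628
(2,2): Delta=-0.8320 Bond=293.5956
(3,0): Delta=-1.0000 Bond=327.9810
(3,1): Delta=-1.0000 Bond=327.9810
(3,2): Delta=-1.0000 Bond=327.9810
(3,3): Delta=-0.7652 Bond=289.9446
V0=196.4910

Under the risk-neutral measure, an up-move has probability p* = (R−d)/(u−d) = 0.5181 and values discount at R = 1.05.
Payoff layer (t=4): V(4,0)=331.0813, V(4,1)=313.2782, V(4,2)=271.6419, V(4,3)=174.2667, V(4,4)=0.0000
Node (3,0) S=21.4495: V=(p*·313.2782+(1−p*)·331.0813)/1.05=306.5314; Δ=(313.2782−331.0813)/(31.1018−13.2987)=-1.0000; B=V−Δ·S=327.9810
Node (3,1) S=50.1642: V=(p*·271.6419+(1−p*)·313.2782)/1.05=277.8168; Δ=(271.6419−313.2782)/(72.7381−31.1018)=-1.0000; B=V−Δ·S=327.9810
Node (3,2) S=117.3195: V=(p*·174.2667+(1−p*)·271.6419)/1.05=210.6615; Δ=(174.2667−271.6419)/(170.1133−72.7381)=-1.0000; B=V−Δ·S=327.9810
Node (3,3) S=274.3762: V=(p*·0.0000+(1−p*)·174.2667)/1.05=79.9847; Δ=(0.0000−174.2667)/(397.8456−170.1133)=-0.7652; B=V−Δ·S=289.9446
Node (2,0) S=34.5960: V=(p*·277.8168+(1−p*)·306.5314)/1.05=277.7668; Δ=(277.8168−306.5314)/(50.1642−21.4495)=-1.0000; B=V−Δ·S=312.3628
Node (2,1) S=80.9100: V=(p*·210.6615+(1−p*)·277.8168)/1.05=231.4528; Δ=(210.6615−277.8168)/(117.3195−50.1642)=-1.0000; B=V−Δ·S=312.3628
Node (2,2) S=189.2250: V=(p*·79.9847+(1−p*)·210.6615)/1.05=136.1538; Δ=(79.9847−210.6615)/(274.3762−117.3195)=-0.8320; B=V−Δ·S=293.5956
Node (1,0) S=55.8000: V=(p*·231.4528+(1−p*)·277.7668)/1.05=241.6884; Δ=(231.4528−277.7668)/(80.9100−34.5960)=-1.0000; B=V−Δ·S=297.4884
Node (1,1) S=130.5000: V=(p*·136.1538+(1−p*)·231.4528)/1.05=173.4105; Δ=(136.1538−231.4528)/(189.2250−80.9100)=-0.8798; B=V−Δ·S=288.2286
Node (0,0) S=90.0000: V=(p*·173.4105+(1−p*)·241.6884)/1.05=196.4910; Δ=(173.4105−241.6884)/(130.5000−55.8000)=-0.9140; B=V−Δ·S=278.7535
The time-0 hedge costs 196.4910, which is the no-arbitrage price.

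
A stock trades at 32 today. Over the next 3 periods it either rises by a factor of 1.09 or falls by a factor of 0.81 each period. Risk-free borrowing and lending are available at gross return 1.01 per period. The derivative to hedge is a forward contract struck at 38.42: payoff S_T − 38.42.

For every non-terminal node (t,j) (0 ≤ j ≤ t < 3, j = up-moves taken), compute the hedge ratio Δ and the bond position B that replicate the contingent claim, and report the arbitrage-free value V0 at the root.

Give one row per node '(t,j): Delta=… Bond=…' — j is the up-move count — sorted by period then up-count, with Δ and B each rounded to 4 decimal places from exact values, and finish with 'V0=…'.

(0,0): Delta=1.0000 Bond=-37.2901
(1,0): Delta=1.0000 Bond=-37.6630
(1,1): Delta=1.0000 Bond=-37.6630
(2,0): Delta=1.0000 Bond=-38.0396
(2,1): Delta=1.0000 Bond=-38.0396
(2,2): Delta=1.0000 Bond=-38.0396
V0=-5.2901

Since d<R<u, set p* = (R−d)/(u−d) = 0.7143; price each node as the discounted p*-expectation of its children.
Terminal values V(3,·): V(3,0)=-21.4139, V(3,1)=-15.5352, V(3,2)=-7.6244, V(3,3)=3.0209
Node (2,0) S=20.9952: V=(p*·-15.5352+(1−p*)·-21.4139)/1.01=-17.0444; Δ=(-15.5352−-21.4139)/(22.8848−17.0061)=1.0000; B=V−Δ·S=-38.0396
Node (2,1) S=28.2528: V=(p*·-7.6244+(1−p*)·-15.5352)/1.01=-9.7868; Δ=(-7.6244−-15.5352)/(30.7956−22.8848)=1.0000; B=V−Δ·S=-38.0396
Node (2,2) S=38.0192: V=(p*·3.0209+(1−p*)·-7.6244)/1.01=-0.0204; Δ=(3.0209−-7.6244)/(41.4409−30.7956)=1.0000; B=V−Δ·S=-38.0396
Node (1,0) S=25.9200: V=(p*·-9.7868+(1−p*)·-17.0444)/1.01=-11.7430; Δ=(-9.7868−-17.0444)/(28.2528−20.9952)=1.0000; B=V−Δ·S=-37.6630
Node (1,1) S=34.8800: V=(p*·-0.0204+(1−p*)·-9.7868)/1.01=-2.7830; Δ=(-0.0204−-9.7868)/(38.0192−28.2528)=1.0000; B=V−Δ·S=-37.6630
Node (0,0) S=32.0000: V=(p*·-2.7830+(1−p*)·-11.7430)/1.01=-5.2901; Δ=(-2.7830−-11.7430)/(34.8800−25.9200)=1.0000; B=V−Δ·S=-37.2901
Root portfolio cost Δ·32+B reproduces V0=-5.2901.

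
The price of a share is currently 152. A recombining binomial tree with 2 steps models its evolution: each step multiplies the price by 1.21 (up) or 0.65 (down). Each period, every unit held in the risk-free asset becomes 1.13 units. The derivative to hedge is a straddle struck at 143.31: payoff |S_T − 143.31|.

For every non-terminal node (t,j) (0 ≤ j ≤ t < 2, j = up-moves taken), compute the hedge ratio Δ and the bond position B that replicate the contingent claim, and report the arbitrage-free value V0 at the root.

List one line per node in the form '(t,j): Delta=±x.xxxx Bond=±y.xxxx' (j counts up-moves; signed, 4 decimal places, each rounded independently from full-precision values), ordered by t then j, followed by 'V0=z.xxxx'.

No-arbitrage ⇒ martingale measure with p* = (R−d)/(u−d) = 0.8571.
Payoff layer (t=2): V(2,0)=79.0900, V(2,1)=23.7620, V(2,2)=79.2332
  t=1,j=0: stock 98.8000 → up 119.5480 (V=23.7620), down 64.2200 (V=79.0900). Price 28.0230; hedge Δ=-1.0000, bond B=126.8230.
  t=1,j=1: stock 183.9200 → up 222.5432 (V=79.2332), down 119.5480 (V=23.7620). Price 63.1051; hedge Δ=0.5386, bond B=-35.9506.
  t=0,j=0: stock 152.0000 → up 183.9200 (V=63.1051), down 98.8000 (V=28.0230). Price 51.4101; hedge Δ=0.4121, bond B=-11.2365.
Check: Δ(0,0)·S0 + B(0,0) = 51.4101 = V0.

(0,0): Delta=0.4121 Bond=-11.2365
(1,0): Delta=-1.0000 Bond=126.8230
(1,1): Delta=0.5386 Bond=-35.9506
V0=51.4101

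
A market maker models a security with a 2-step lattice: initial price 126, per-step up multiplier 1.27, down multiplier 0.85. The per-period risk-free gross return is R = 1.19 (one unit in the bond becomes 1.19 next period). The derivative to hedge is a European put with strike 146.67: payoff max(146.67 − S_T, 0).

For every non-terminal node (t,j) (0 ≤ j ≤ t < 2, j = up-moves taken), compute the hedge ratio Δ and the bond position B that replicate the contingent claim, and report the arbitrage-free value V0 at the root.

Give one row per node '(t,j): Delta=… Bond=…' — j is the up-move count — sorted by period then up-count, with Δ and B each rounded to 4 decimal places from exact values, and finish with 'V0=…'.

The replicating-portfolio and risk-neutral prices coincide; use p* = (1.19−0.85)/(1.27−0.85) = 0.8095 for the latter.
Terminal values V(2,·): V(2,0)=55.6350, V(2,1)=10.6530, V(2,2)=0.0000
Node (1,0) S=107.1000: V=(p*·10.6530+(1−p*)·55.6350)/1.19=16.1521; Δ=(10.6530−55.6350)/(136.0170−91.0350)=-1.0000; B=V−Δ·S=123.2521
Node (1,1) S=160.0200: V=(p*·0.0000+(1−p*)·10.6530)/1.19=1.7052; Δ=(0.0000−10.6530)/(203.2254−136.0170)=-0.1585; B=V−Δ·S=27.0694
Node (0,0) S=126.0000: V=(p*·1.7052+(1−p*)·16.1521)/1.19=3.7453; Δ=(1.7052−16.1521)/(160.0200−107.1000)=-0.2730; B=V−Δ·S=38.1428
Root portfolio cost Δ·126+B reproduces V0=3.7453.

(0,0): Delta=-0.2730 Bond=38.1428
(1,0): Delta=-1.0000 Bond=123.2521
(1,1): Delta=-0.1585 Bond=27.0694
V0=3.7453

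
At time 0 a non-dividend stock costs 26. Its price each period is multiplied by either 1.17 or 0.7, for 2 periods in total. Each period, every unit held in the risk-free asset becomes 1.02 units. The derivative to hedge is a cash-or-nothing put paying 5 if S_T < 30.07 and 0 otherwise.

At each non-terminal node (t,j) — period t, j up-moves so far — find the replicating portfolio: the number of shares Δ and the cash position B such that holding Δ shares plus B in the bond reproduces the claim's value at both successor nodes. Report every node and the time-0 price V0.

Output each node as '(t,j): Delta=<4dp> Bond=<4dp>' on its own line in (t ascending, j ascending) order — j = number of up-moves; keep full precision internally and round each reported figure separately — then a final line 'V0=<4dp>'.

Risk-neutral probability p* = (R−d)/(u−d) = (1.02−0.7)/(1.17−0.7) = 0.6809.
Payoff layer (t=2): V(2,0)=5.0000, V(2,1)=5.0000, V(2,2)=0.0000
Node (1,0) S=18.2000: V=(p*·5.0000+(1−p*)·5.0000)/1.02=4.9020; Δ=(5.0000−5.0000)/(21.2940−12.7400)=0.0000; B=V−Δ·S=4.9020
Node (1,1) S=30.4200: V=(p*·0.0000+(1−p*)·5.0000)/1.02=1.5645; Δ=(0.0000−5.0000)/(35.5914−21.2940)=-0.3497; B=V−Δ·S=12.2028
Node (0,0) S=26.0000: V=(p*·1.5645+(1−p*)·4.9020)/1.02=2.5781; Δ=(1.5645−4.9020)/(30.4200−18.2000)=-0.2731; B=V−Δ·S=9.6791
The time-0 hedge costs 2.5781, which is the no-arbitrage price.

(0,0): Delta=-0.2731 Bond=9.6791
(1,0): Delta=0.0000 Bond=4.9020
(1,1): Delta=-0.3497 Bond=12.2028
V0=2.5781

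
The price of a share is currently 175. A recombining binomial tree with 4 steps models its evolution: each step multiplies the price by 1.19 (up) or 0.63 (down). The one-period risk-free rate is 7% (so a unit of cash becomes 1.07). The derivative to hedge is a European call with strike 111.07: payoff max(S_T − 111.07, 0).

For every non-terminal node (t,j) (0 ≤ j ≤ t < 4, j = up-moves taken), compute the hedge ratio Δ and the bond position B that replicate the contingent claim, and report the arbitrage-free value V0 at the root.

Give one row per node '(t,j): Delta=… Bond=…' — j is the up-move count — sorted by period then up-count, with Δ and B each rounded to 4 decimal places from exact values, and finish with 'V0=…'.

Under the risk-neutral measure, an up-move has probability p* = (R−d)/(u−d) = 0.7857 and values discount at R = 1.07.
At expiry t=4: V(4,0)=0.0000, V(4,1)=0.0000, V(4,2)=0.0000, V(4,3)=74.7188, V(4,4)=239.8644
  t=3,j=0: stock 43.7582 → up 52.0723 (V=0.0000), down 27.5677 (V=0.0000). Price 0.0000; hedge Δ=0.0000, bond B=0.0000.
  t=3,j=1: stock 82.6544 → up 98.3588 (V=0.0000), down 52.0723 (V=0.0000). Price 0.0000; hedge Δ=0.0000, bond B=0.0000.
  t=3,j=2: stock 156.1250 → up 185.7888 (V=74.7188), down 98.3588 (V=0.0000). Price 54.8669; hedge Δ=0.8546, bond B=-78.5595.
  t=3,j=3: stock 294.9028 → up 350.9344 (V=239.8644), down 185.7888 (V=74.7188). Price 191.0991; hedge Δ=1.0000, bond B=-103.8037.
  t=2,j=0: stock 69.4575 → up 82.6544 (V=0.0000), down 43.7582 (V=0.0000). Price 0.0000; hedge Δ=0.0000, bond B=0.0000.
  t=2,j=1: stock 131.1975 → up 156.1250 (V=54.8669), down 82.6544 (V=0.0000). Price 40.2895; hedge Δ=0.7468, bond B=-57.6872.
  t=2,j=2: stock 247.8175 → up 294.9028 (V=191.0991), down 156.1250 (V=54.8669). Price 151.3145; hedge Δ=0.9817, bond B=-91.9572.
  t=1,j=0: stock 110.2500 → up 131.1975 (V=40.2895), down 69.4575 (V=0.0000). Price 29.5851; hedge Δ=0.6526, bond B=-42.3604.
  t=1,j=1: stock 208.2500 → up 247.8175 (V=151.3145), down 131.1975 (V=40.2895). Price 119.1807; hedge Δ=0.9520, bond B=-79.0782.
  t=0,j=0: stock 175.0000 → up 208.2500 (V=119.1807), down 110.2500 (V=29.5851). Price 93.4408; hedge Δ=0.9142, bond B=-66.5515.
Each (Δ,B) replicates both successor values, so the strategy is self-financing and V0 is arbitrage-free.

(0,0): Delta=0.9142 Bond=-66.5515
(1,0): Delta=0.6526 Bond=-42.3604
(1,1): Delta=0.9520 Bond=-79.0782
(2,0): Delta=0.0000 Bond=0.0000
(2,1): Delta=0.7468 Bond=-57.6872
(2,2): Delta=0.9817 Bond=-91.9572
(3,0): Delta=0.0000 Bond=0.0000
(3,1): Delta=0.0000 Bond=0.0000
(3,2): Delta=0.8546 Bond=-78.5595
(3,3): Delta=1.0000 Bond=-103.8037
V0=93.4408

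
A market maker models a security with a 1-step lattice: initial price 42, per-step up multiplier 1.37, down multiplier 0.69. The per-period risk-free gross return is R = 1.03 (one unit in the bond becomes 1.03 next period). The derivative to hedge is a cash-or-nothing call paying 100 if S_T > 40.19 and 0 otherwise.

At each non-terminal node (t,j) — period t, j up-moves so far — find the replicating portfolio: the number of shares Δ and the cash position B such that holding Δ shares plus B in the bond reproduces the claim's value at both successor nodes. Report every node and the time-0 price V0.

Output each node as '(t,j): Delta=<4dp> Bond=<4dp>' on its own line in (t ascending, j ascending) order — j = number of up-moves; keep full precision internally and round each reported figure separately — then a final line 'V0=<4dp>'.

(0,0): Delta=3.5014 Bond=-98.5151
V0=48.5437

Under the risk-neutral measure, an up-move has probability p* = (R−d)/(u−d) = 0.5000 and values discount at R = 1.03.
Terminal values V(1,·): V(1,0)=0.0000, V(1,1)=100.0000
  t=0,j=0: stock 42.0000 → up 57.5400 (V=100.0000), down 28.9800 (V=0.0000). Price 48.5437; hedge Δ=3.5014, bond B=-98.5151.
Check: Δ(0,0)·S0 + B(0,0) = 48.5437 = V0.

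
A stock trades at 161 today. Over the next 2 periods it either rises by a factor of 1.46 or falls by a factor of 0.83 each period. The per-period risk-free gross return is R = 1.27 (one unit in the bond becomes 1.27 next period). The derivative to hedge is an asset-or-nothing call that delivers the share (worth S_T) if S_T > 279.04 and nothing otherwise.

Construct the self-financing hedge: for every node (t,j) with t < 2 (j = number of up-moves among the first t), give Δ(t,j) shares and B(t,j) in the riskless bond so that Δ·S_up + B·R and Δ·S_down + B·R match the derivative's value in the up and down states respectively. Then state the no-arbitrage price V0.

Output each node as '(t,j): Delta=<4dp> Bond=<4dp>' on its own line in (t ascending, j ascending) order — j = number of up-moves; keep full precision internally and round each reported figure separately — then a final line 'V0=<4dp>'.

The replicating-portfolio and risk-neutral prices coincide; use p* = (1.27−0.83)/(1.46−0.83) = 0.6984 for the latter.
Terminal payoffs: V(2,0)=0.0000, V(2,1)=0.0000, V(2,2)=343.1876
Node (1,0) S=133.6300: V=(p*·0.0000+(1−p*)·0.0000)/1.27=0.0000; Δ=(0.0000−0.0000)/(195.0998−110.9129)=0.0000; B=V−Δ·S=0.0000
Node (1,1) S=235.0600: V=(p*·343.1876+(1−p*)·0.0000)/1.27=188.7296; Δ=(343.1876−0.0000)/(343.1876−195.0998)=2.3175; B=V−Δ·S=-356.0126
Node (0,0) S=161.0000: V=(p*·188.7296+(1−p*)·0.0000)/1.27=103.7883; Δ=(188.7296−0.0000)/(235.0600−133.6300)=1.8607; B=V−Δ·S=-195.7825
The time-0 hedge costs 103.7883, which is the no-arbitrage price.

(0,0): Delta=1.8607 Bond=-195.7825
(1,0): Delta=0.0000 Bond=0.0000
(1,1): Delta=2.3175 Bond=-356.0126
V0=103.7883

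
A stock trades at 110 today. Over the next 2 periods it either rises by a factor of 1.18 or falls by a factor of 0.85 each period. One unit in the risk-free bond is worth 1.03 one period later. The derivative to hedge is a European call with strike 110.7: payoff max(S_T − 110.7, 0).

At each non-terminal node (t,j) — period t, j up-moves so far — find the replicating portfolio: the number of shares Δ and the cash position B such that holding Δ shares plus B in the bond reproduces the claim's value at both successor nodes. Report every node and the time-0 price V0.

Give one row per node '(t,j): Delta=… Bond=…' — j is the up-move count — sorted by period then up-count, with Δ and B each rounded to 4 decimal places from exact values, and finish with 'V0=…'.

(0,0): Delta=0.6195 Bond=-56.2354
(1,0): Delta=0.0000 Bond=0.0000
(1,1): Delta=0.9914 Bond=-106.1912
V0=11.9087

Under the risk-neutral measure, an up-move has probability p* = (R−d)/(u−d) = 0.5455 and values discount at R = 1.03.
Terminal payoffs: V(2,0)=0.0000, V(2,1)=0.0000, V(2,2)=42.4640
(1,0): S=93.5000. Δ = (V_up−V_dn)/(S_up−S_dn) = (0.0000−0.0000)/(110.3300−79.4750) = 0.0000. V = [p*·0.0000 + (1−p*)·0.0000]/1.03 = 0.0000. B = V − Δ·S = 0.0000.
(1,1): S=129.8000. Δ = (V_up−V_dn)/(S_up−S_dn) = (42.4640−0.0000)/(153.1640−110.3300) = 0.9914. V = [p*·42.4640 + (1−p*)·0.0000]/1.03 = 22.4876. B = V − Δ·S = -106.1912.
(0,0): S=110.0000. Δ = (V_up−V_dn)/(S_up−S_dn) = (22.4876−0.0000)/(129.8000−93.5000) = 0.6195. V = [p*·22.4876 + (1−p*)·0.0000]/1.03 = 11.9087. B = V − Δ·S = -56.2354.
Self-financing check: at every node Δ·S+B equals the discounted successor values.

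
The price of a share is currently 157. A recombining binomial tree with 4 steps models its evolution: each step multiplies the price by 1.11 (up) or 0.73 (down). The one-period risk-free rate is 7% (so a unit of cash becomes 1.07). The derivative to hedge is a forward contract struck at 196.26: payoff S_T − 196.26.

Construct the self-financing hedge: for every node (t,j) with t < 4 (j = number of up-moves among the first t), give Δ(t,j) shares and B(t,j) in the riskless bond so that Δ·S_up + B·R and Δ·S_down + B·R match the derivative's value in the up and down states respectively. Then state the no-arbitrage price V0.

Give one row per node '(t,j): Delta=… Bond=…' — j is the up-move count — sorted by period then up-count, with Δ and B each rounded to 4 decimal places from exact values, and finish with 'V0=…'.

(0,0): Delta=1.0000 Bond=-149.7258
(1,0): Delta=1.0000 Bond=-160.2066
(1,1): Delta=1.0000 Bond=-160.2066
(2,0): Delta=1.0000 Bond=-171.4211
(2,1): Delta=1.0000 Bond=-171.4211
(2,2): Delta=1.0000 Bond=-171.4211
(3,0): Delta=1.0000 Bond=-183.4206
(3,1): Delta=1.0000 Bond=-183.4206
(3,2): Delta=1.0000 Bond=-183.4206
(3,3): Delta=1.0000 Bond=-183.4206
V0=7.2742

The replicating-portfolio and risk-neutral prices coincide; use p* = (1.07−0.73)/(1.11−0.73) = 0.8947 for the latter.
Terminal payoffs: V(4,0)=-151.6748, V(4,1)=-128.4660, V(4,2)=-93.1760, V(4,3)=-39.5158, V(4,4)=42.0771
(3,0): S=61.0757. Δ = (V_up−V_dn)/(S_up−S_dn) = (-128.4660−-151.6748)/(67.7940−44.5852) = 1.0000. V = [p*·-128.4660 + (1−p*)·-151.6748]/1.07 = -122.3449. B = V − Δ·S = -183.4206.
(3,1): S=92.8685. Δ = (V_up−V_dn)/(S_up−S_dn) = (-93.1760−-128.4660)/(103.0840−67.7940) = 1.0000. V = [p*·-93.1760 + (1−p*)·-128.4660]/1.07 = -90.5521. B = V − Δ·S = -183.4206.
(3,2): S=141.2110. Δ = (V_up−V_dn)/(S_up−S_dn) = (-39.5158−-93.1760)/(156.7442−103.0840) = 1.0000. V = [p*·-39.5158 + (1−p*)·-93.1760]/1.07 = -42.2096. B = V − Δ·S = -183.4206.
(3,3): S=214.7181. Δ = (V_up−V_dn)/(S_up−S_dn) = (42.0771−-39.5158)/(238.3371−156.7442) = 1.0000. V = [p*·42.0771 + (1−p*)·-39.5158]/1.07 = 31.2975. B = V − Δ·S = -183.4206.
(2,0): S=83.6653. Δ = (V_up−V_dn)/(S_up−S_dn) = (-90.5521−-122.3449)/(92.8685−61.0757) = 1.0000. V = [p*·-90.5521 + (1−p*)·-122.3449]/1.07 = -87.7558. B = V − Δ·S = -171.4211.
(2,1): S=127.2171. Δ = (V_up−V_dn)/(S_up−S_dn) = (-42.2096−-90.5521)/(141.2110−92.8685) = 1.0000. V = [p*·-42.2096 + (1−p*)·-90.5521]/1.07 = -44.2040. B = V − Δ·S = -171.4211.
(2,2): S=193.4397. Δ = (V_up−V_dn)/(S_up−S_dn) = (31.2975−-42.2096)/(214.7181−141.2110) = 1.0000. V = [p*·31.2975 + (1−p*)·-42.2096]/1.07 = 22.0186. B = V − Δ·S = -171.4211.
(1,0): S=114.6100. Δ = (V_up−V_dn)/(S_up−S_dn) = (-44.2040−-87.7558)/(127.2171−83.6653) = 1.0000. V = [p*·-44.2040 + (1−p*)·-87.7558]/1.07 = -45.5966. B = V − Δ·S = -160.2066.
(1,1): S=174.2700. Δ = (V_up−V_dn)/(S_up−S_dn) = (22.0186−-44.2040)/(193.4397−127.2171) = 1.0000. V = [p*·22.0186 + (1−p*)·-44.2040]/1.07 = 14.0634. B = V − Δ·S = -160.2066.
(0,0): S=157.0000. Δ = (V_up−V_dn)/(S_up−S_dn) = (14.0634−-45.5966)/(174.2700−114.6100) = 1.0000. V = [p*·14.0634 + (1−p*)·-45.5966]/1.07 = 7.2742. B = V − Δ·S = -149.7258.
Self-financing check: at every node Δ·S+B equals the discounted successor values.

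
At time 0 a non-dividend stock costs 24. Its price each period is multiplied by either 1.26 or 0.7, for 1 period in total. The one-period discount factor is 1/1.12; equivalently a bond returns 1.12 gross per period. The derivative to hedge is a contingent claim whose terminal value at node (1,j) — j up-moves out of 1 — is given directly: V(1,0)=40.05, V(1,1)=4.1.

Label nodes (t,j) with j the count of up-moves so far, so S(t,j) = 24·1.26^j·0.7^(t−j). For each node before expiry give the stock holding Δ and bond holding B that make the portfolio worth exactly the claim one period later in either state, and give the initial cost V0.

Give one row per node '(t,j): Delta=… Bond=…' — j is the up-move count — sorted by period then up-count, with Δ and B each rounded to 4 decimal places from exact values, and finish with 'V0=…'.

(0,0): Delta=-2.6749 Bond=75.8817
V0=11.6853

No-arbitrage ⇒ martingale measure with p* = (R−d)/(u−d) = 0.7500.
At expiry t=1: V(1,0)=40.0500, V(1,1)=4.1000
  t=0,j=0: stock 24.0000 → up 30.2400 (V=4.1000), down 16.8000 (V=40.0500). Price 11.6853; hedge Δ=-2.6749, bond B=75.8817.
The time-0 hedge costs 11.6853, which is the no-arbitrage price.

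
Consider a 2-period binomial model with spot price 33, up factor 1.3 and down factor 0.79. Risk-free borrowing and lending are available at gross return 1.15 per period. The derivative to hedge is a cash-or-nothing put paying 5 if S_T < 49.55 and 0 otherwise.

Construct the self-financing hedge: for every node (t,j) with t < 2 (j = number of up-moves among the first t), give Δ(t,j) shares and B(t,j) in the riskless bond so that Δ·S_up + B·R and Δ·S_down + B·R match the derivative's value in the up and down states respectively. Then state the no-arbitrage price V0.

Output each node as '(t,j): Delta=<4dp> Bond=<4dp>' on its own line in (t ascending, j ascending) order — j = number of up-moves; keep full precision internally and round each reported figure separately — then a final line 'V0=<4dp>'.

Under the risk-neutral measure, an up-move has probability p* = (R−d)/(u−d) = 0.7059 and values discount at R = 1.15.
Payoff layer (t=2): V(2,0)=5.0000, V(2,1)=5.0000, V(2,2)=0.0000
  t=1,j=0: stock 26.0700 → up 33.8910 (V=5.0000), down 20.5953 (V=5.0000). Price 4.3478; hedge Δ=0.0000, bond B=4.3478.
  t=1,j=1: stock 42.9000 → up 55.7700 (V=0.0000), down 33.8910 (V=5.0000). Price 1.2788; hedge Δ=-0.2285, bond B=11.0827.
  t=0,j=0: stock 33.0000 → up 42.9000 (V=1.2788), down 26.0700 (V=4.3478). Price 1.8969; hedge Δ=-0.1824, bond B=7.9147.
Each (Δ,B) replicates both successor values, so the strategy is self-financing and V0 is arbitrage-free.

(0,0): Delta=-0.1824 Bond=7.9147
(1,0): Delta=0.0000 Bond=4.3478
(1,1): Delta=-0.2285 Bond=11.0827
V0=1.8969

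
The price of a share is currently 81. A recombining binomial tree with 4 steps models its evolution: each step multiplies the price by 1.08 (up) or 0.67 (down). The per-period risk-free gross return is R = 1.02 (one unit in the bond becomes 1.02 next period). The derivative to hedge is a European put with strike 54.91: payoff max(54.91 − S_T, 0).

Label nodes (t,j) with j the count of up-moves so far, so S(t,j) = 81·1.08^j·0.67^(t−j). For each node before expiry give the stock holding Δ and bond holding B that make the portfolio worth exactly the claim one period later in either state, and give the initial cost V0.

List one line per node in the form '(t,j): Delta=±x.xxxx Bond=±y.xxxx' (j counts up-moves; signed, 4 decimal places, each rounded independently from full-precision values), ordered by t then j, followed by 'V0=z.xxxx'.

(0,0): Delta=-0.1394 Bond=12.6722
(1,0): Delta=-0.5765 Bond=36.6446
(1,1): Delta=-0.0929 Bond=8.8596
(2,0): Delta=-1.0000 Bond=52.7778
(2,1): Delta=-0.5314 Bond=34.7374
(2,2): Delta=-0.0463 Bond=4.6309
(3,0): Delta=-1.0000 Bond=53.8333
(3,1): Delta=-1.0000 Bond=53.8333
(3,2): Delta=-0.4816 Bond=32.2777
(3,3): Delta=0.0000 Bond=0.0000
V0=1.3803

No-arbitrage ⇒ martingale measure with p* = (R−d)/(u−d) = 0.8537.
Terminal payoffs: V(4,0)=38.5876, V(4,1)=28.5993, V(4,2)=12.4986, V(4,3)=0.0000, V(4,4)=0.0000
(3,0): S=24.3618. Δ = (V_up−V_dn)/(S_up−S_dn) = (28.5993−38.5876)/(26.3107−16.3224) = -1.0000. V = [p*·28.5993 + (1−p*)·38.5876]/1.02 = 29.4715. B = V − Δ·S = 53.8333.
(3,1): S=39.2698. Δ = (V_up−V_dn)/(S_up−S_dn) = (12.4986−28.5993)/(42.4114−26.3107) = -1.0000. V = [p*·12.4986 + (1−p*)·28.5993]/1.02 = 14.5636. B = V − Δ·S = 53.8333.
(3,2): S=63.3005. Δ = (V_up−V_dn)/(S_up−S_dn) = (0.0000−12.4986)/(68.3646−42.4114) = -0.4816. V = [p*·0.0000 + (1−p*)·12.4986]/1.02 = 1.7932. B = V − Δ·S = 32.2777.
(3,3): S=102.0367. Δ = (V_up−V_dn)/(S_up−S_dn) = (0.0000−0.0000)/(110.1996−68.3646) = 0.0000. V = [p*·0.0000 + (1−p*)·0.0000]/1.02 = 0.0000. B = V − Δ·S = 0.0000.
(2,0): S=36.3609. Δ = (V_up−V_dn)/(S_up−S_dn) = (14.5636−29.4715)/(39.2698−24.3618) = -1.0000. V = [p*·14.5636 + (1−p*)·29.4715]/1.02 = 16.4169. B = V − Δ·S = 52.7778.
(2,1): S=58.6116. Δ = (V_up−V_dn)/(S_up−S_dn) = (1.7932−14.5636)/(63.3005−39.2698) = -0.5314. V = [p*·1.7932 + (1−p*)·14.5636]/1.02 = 3.5902. B = V − Δ·S = 34.7374.
(2,2): S=94.4784. Δ = (V_up−V_dn)/(S_up−S_dn) = (0.0000−1.7932)/(102.0367−63.3005) = -0.0463. V = [p*·0.0000 + (1−p*)·1.7932]/1.02 = 0.2573. B = V − Δ·S = 4.6309.
(1,0): S=54.2700. Δ = (V_up−V_dn)/(S_up−S_dn) = (3.5902−16.4169)/(58.6116−36.3609) = -0.5765. V = [p*·3.5902 + (1−p*)·16.4169]/1.02 = 5.3601. B = V − Δ·S = 36.6446.
(1,1): S=87.4800. Δ = (V_up−V_dn)/(S_up−S_dn) = (0.2573−3.5902)/(94.4784−58.6116) = -0.0929. V = [p*·0.2573 + (1−p*)·3.5902]/1.02 = 0.7304. B = V − Δ·S = 8.8596.
(0,0): S=81.0000. Δ = (V_up−V_dn)/(S_up−S_dn) = (0.7304−5.3601)/(87.4800−54.2700) = -0.1394. V = [p*·0.7304 + (1−p*)·5.3601]/1.02 = 1.3803. B = V − Δ·S = 12.6722.
Root portfolio cost Δ·81+B reproduces V0=1.3803.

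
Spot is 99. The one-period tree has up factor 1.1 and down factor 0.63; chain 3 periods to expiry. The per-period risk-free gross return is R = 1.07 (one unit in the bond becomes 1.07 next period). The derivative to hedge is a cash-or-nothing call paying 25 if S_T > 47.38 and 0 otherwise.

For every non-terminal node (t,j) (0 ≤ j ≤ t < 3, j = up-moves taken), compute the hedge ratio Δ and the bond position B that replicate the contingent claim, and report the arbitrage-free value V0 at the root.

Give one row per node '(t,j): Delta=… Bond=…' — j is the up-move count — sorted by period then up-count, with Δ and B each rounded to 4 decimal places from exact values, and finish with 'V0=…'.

Under the risk-neutral measure, an up-move has probability p* = (R−d)/(u−d) = 0.9362 and values discount at R = 1.07.
Payoff layer (t=3): V(3,0)=0.0000, V(3,1)=0.0000, V(3,2)=25.0000, V(3,3)=25.0000
Node (2,0) S=39.2931: V=(p*·0.0000+(1−p*)·0.0000)/1.07=0.0000; Δ=(0.0000−0.0000)/(43.2224−24.7547)=0.0000; B=V−Δ·S=0.0000
Node (2,1) S=68.6070: V=(p*·25.0000+(1−p*)·0.0000)/1.07=21.8731; Δ=(25.0000−0.0000)/(75.4677−43.2224)=0.7753; B=V−Δ·S=-31.3184
Node (2,2) S=119.7900: V=(p*·25.0000+(1−p*)·25.0000)/1.07=23.3645; Δ=(25.0000−25.0000)/(131.7690−75.4677)=0.0000; B=V−Δ·S=23.3645
Node (1,0) S=62.3700: V=(p*·21.8731+(1−p*)·0.0000)/1.07=19.1374; Δ=(21.8731−0.0000)/(68.6070−39.2931)=0.7462; B=V−Δ·S=-27.4012
Node (1,1) S=108.9000: V=(p*·23.3645+(1−p*)·21.8731)/1.07=21.7470; Δ=(23.3645−21.8731)/(119.7900−68.6070)=0.0291; B=V−Δ·S=18.5739
Node (0,0) S=99.0000: V=(p*·21.7470+(1−p*)·19.1374)/1.07=20.1686; Δ=(21.7470−19.1374)/(108.9000−62.3700)=0.0561; B=V−Δ·S=14.6162
Each (Δ,B) replicates both successor values, so the strategy is self-financing and V0 is arbitrage-free.

(0,0): Delta=0.0561 Bond=14.6162
(1,0): Delta=0.7462 Bond=-27.4012
(1,1): Delta=0.0291 Bond=18.5739
(2,0): Delta=0.0000 Bond=0.0000
(2,1): Delta=0.7753 Bond=-31.3184
(2,2): Delta=0.0000 Bond=23.3645
V0=20.1686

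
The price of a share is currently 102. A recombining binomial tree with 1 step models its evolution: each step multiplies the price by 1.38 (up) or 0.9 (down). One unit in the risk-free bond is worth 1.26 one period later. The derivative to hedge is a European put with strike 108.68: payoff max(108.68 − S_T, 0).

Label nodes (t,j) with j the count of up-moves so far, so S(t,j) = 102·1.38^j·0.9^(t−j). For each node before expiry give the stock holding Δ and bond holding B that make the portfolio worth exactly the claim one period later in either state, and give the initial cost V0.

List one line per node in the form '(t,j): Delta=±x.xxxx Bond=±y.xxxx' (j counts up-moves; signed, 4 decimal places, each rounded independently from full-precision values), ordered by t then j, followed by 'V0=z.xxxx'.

(0,0): Delta=-0.3448 Bond=38.5159
V0=3.3492

No-arbitrage ⇒ martingale measure with p* = (R−d)/(u−d) = 0.7500.
Terminal values V(1,·): V(1,0)=16.8800, V(1,1)=0.0000
(0,0): S=102.0000. Δ = (V_up−V_dn)/(S_up−S_dn) = (0.0000−16.8800)/(140.7600−91.8000) = -0.3448. V = [p*·0.0000 + (1−p*)·16.8800]/1.26 = 3.3492. B = V − Δ·S = 38.5159.
Check: Δ(0,0)·S0 + B(0,0) = 3.3492 = V0.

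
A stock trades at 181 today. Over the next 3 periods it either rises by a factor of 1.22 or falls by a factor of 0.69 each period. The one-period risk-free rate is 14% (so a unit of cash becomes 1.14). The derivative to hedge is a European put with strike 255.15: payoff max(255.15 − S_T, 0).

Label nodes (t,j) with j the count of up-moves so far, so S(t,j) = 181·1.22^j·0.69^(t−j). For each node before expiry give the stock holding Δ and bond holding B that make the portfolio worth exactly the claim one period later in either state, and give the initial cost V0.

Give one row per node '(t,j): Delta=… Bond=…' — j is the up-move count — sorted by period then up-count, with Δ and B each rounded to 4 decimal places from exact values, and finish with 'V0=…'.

The replicating-portfolio and risk-neutral prices coincide; use p* = (1.14−0.69)/(1.22−0.69) = 0.8491 for the latter.
Terminal payoffs: V(3,0)=195.6899, V(3,1)=150.0176, V(3,2)=69.2637, V(3,3)=0.0000
(2,0): S=86.1741. Δ = (V_up−V_dn)/(S_up−S_dn) = (150.0176−195.6899)/(105.1324−59.4601) = -1.0000. V = [p*·150.0176 + (1−p*)·195.6899]/1.14 = 137.6417. B = V − Δ·S = 223.8158.
(2,1): S=152.3658. Δ = (V_up−V_dn)/(S_up−S_dn) = (69.2637−150.0176)/(185.8863−105.1324) = -1.0000. V = [p*·69.2637 + (1−p*)·150.0176]/1.14 = 71.4500. B = V − Δ·S = 223.8158.
(2,2): S=269.4004. Δ = (V_up−V_dn)/(S_up−S_dn) = (0.0000−69.2637)/(328.6685−185.8863) = -0.4851. V = [p*·0.0000 + (1−p*)·69.2637]/1.14 = 9.1710. B = V − Δ·S = 139.8572.
(1,0): S=124.8900. Δ = (V_up−V_dn)/(S_up−S_dn) = (71.4500−137.6417)/(152.3658−86.1741) = -1.0000. V = [p*·71.4500 + (1−p*)·137.6417]/1.14 = 71.4396. B = V − Δ·S = 196.3296.
(1,1): S=220.8200. Δ = (V_up−V_dn)/(S_up−S_dn) = (9.1710−71.4500)/(269.4004−152.3658) = -0.5321. V = [p*·9.1710 + (1−p*)·71.4500]/1.14 = 16.2909. B = V − Δ·S = 133.7984.
(0,0): S=181.0000. Δ = (V_up−V_dn)/(S_up−S_dn) = (16.2909−71.4396)/(220.8200−124.8900) = -0.5749. V = [p*·16.2909 + (1−p*)·71.4396]/1.14 = 21.5923. B = V − Δ·S = 125.6466.
The time-0 hedge costs 21.5923, which is the no-arbitrage price.

(0,0): Delta=-0.5749 Bond=125.6466
(1,0): Delta=-1.0000 Bond=196.3296
(1,1): Delta=-0.5321 Bond=133.7984
(2,0): Delta=-1.0000 Bond=223.8158
(2,1): Delta=-1.0000 Bond=223.8158
(2,2): Delta=-0.4851 Bond=139.8572
V0=21.5923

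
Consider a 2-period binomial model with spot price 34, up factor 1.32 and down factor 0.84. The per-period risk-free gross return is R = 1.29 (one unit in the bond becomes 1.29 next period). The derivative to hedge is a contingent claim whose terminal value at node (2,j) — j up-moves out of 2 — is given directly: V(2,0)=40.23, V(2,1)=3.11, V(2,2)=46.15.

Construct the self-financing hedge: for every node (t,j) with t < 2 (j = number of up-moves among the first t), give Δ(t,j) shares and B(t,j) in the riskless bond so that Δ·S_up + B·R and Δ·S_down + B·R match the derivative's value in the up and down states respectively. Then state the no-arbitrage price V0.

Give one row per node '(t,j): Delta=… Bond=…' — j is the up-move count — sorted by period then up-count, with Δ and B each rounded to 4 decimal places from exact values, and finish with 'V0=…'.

Under the risk-neutral measure, an up-move has probability p* = (R−d)/(u−d) = 0.9375 and values discount at R = 1.29.
Payoff layer (t=2): V(2,0)=40.2300, V(2,1)=3.1100, V(2,2)=46.1500
  t=1,j=0: stock 28.5600 → up 37.6992 (V=3.1100), down 23.9904 (V=40.2300). Price 4.2093; hedge Δ=-2.7077, bond B=81.5426.
  t=1,j=1: stock 44.8800 → up 59.2416 (V=46.1500), down 37.6992 (V=3.1100). Price 33.6899; hedge Δ=1.9979, bond B=-55.9767.
  t=0,j=0: stock 34.0000 → up 44.8800 (V=33.6899), down 28.5600 (V=4.2093). Price 24.6879; hedge Δ=1.8064, bond B=-36.7301.
Each (Δ,B) replicates both successor values, so the strategy is self-financing and V0 is arbitrage-free.

(0,0): Delta=1.8064 Bond=-36.7301
(1,0): Delta=-2.7077 Bond=81.5426
(1,1): Delta=1.9979 Bond=-55.9767
V0=24.6879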